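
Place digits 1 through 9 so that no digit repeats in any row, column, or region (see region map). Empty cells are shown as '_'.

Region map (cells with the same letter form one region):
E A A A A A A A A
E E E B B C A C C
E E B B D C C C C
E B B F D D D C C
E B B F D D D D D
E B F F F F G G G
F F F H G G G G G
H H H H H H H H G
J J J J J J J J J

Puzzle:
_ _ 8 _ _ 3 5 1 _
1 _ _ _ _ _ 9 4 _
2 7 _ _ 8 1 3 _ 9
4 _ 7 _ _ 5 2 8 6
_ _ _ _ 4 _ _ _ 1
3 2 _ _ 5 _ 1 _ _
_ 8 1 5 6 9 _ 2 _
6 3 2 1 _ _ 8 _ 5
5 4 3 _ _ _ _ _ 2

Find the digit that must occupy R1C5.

R1C1 = 9: row 1 has {1,3,5,8}; col 1 has {1,2,3,4,5,6}; region has {1,2,3,4,7} → only 9 remains.
R1C2 = 6: row 1 has {1,3,5,8,9}; col 2 has {2,3,4,7,8}; region has {1,3,5,8,9} → only 6 remains.
R2C2 = 5: row 2 has {1,4,9}; col 2 has {2,3,4,6,7,8}; region has {1,2,3,4,7,9} → only 5 remains.
R2C3 = 6: row 2 has {1,4,5,9}; col 3 has {1,2,3,7,8}; region has {1,2,3,4,5,7,9} → only 6 remains.
R2C5 = 3: row 2 has {1,4,5,6,9}; col 5 has {4,5,6,8}; region has {2,7} → only 3 remains.
R2C9 = 7: row 2 has {1,3,4,5,6,9}; col 9 has {1,2,5,6,9}; region has {1,3,4,6,8,9} → only 7 remains.
R3C8 = 5: row 3 has {1,2,3,7,8,9}; col 8 has {1,2,4,8}; region has {1,3,4,6,7,8,9} → only 5 remains.
R4C5 = 9: row 4 has {2,4,5,6,7,8}; col 5 has {3,4,5,6,8}; region has {1,2,4,5,8} → only 9 remains.
R5C1 = 8: row 5 has {1,4}; col 1 has {1,2,3,4,5,6,9}; region has {1,2,3,4,5,6,7,9} → only 8 remains.
R5C2 = 9: row 5 has {1,4,8}; col 2 has {2,3,4,5,6,7,8}; region has {2,3,7} → only 9 remains.
R5C3 = 5: row 5 has {1,4,8,9}; col 3 has {1,2,3,6,7,8}; region has {2,3,7,9} → only 5 remains.
R6C8 = 7: row 6 has {1,2,3,5}; col 8 has {1,2,4,5,8}; region has {1,2,5,6,9} → only 7 remains.
R7C1 = 7: row 7 has {1,2,5,6,8,9}; col 1 has {1,2,3,4,5,6,8,9}; region has {1,5,8} → only 7 remains.
R7C7 = 4: row 7 has {1,2,5,6,7,8,9}; col 7 has {1,2,3,5,8,9}; region has {1,2,5,6,7,9} → only 4 remains.
R7C9 = 3: row 7 has {1,2,4,5,6,7,8,9}; col 9 has {1,2,5,6,7,9}; region has {1,2,4,5,6,7,9} → only 3 remains.
R8C5 = 7: row 8 has {1,2,3,5,6,8}; col 5 has {3,4,5,6,8,9}; region has {1,2,3,5,6,8} → only 7 remains.
R8C6 = 4: row 8 has {1,2,3,5,6,7,8}; col 6 has {1,3,5,9}; region has {1,2,3,5,6,7,8} → only 4 remains.
R8C8 = 9: row 8 has {1,2,3,4,5,6,7,8}; col 8 has {1,2,4,5,7,8}; region has {1,2,3,4,5,6,7,8} → only 9 remains.
R9C5 = 1: row 9 has {2,3,4,5}; col 5 has {3,4,5,6,7,8,9}; region has {2,3,4,5} → only 1 remains.
R9C8 = 6: row 9 has {1,2,3,4,5}; col 8 has {1,2,4,5,7,8,9}; region has {1,2,3,4,5} → only 6 remains.
R1C5 = 2: row 1 has {1,3,5,6,8,9}; col 5 has {1,3,4,5,6,7,8,9}; region has {1,3,5,6,8,9} → only 2 remains.

2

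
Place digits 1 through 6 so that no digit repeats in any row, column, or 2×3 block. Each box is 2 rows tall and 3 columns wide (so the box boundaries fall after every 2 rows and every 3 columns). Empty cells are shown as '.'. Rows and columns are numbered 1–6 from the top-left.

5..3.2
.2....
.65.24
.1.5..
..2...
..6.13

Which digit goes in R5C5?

R1C2 = 4 (sole candidate).
R1C3 = 1 (sole candidate).
R1C5 = 6 (sole candidate).
R2C3 = 3 (sole candidate).
R3C1 = 3 (sole candidate).
R3C4 = 1 (sole candidate).
R4C3 = 4 (sole candidate).
R4C5 = 3 (sole candidate).
R4C6 = 6 (sole candidate).
R5C6 = 5 (sole candidate).
R6C1 = 4 (sole candidate).
R6C2 = 5 (sole candidate).
R6C4 = 2 (sole candidate).
R2C1 = 6 (sole candidate).
R2C4 = 4 (sole candidate).
R2C5 = 5 (sole candidate).
R2C6 = 1 (sole candidate).
R4C1 = 2 (sole candidate).
R5C1 = 1 (sole candidate).
R5C2 = 3 (sole candidate).
R5C4 = 6 (sole candidate).
R5C5 = 4: row 5 has {1,2,3,5,6}; col 5 has {1,2,3,5,6}; box has {1,2,3,5,6} → only 4 remains.

4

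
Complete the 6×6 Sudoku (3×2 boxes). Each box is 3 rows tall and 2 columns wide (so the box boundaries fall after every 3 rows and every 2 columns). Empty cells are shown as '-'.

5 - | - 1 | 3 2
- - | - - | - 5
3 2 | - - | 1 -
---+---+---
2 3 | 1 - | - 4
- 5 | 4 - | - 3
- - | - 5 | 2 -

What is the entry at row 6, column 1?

4

row 1, column 3 = 6: row 1 has {1,2,3,5}; col 3 has {1,4}; box has {1} → only 6 remains.
row 3, column 3 = 5: row 3 has {1,2,3}; col 3 has {1,4,6}; box has {1,6} → only 5 remains.
row 3, column 4 = 4: row 3 has {1,2,3,5}; col 4 has {1,5}; box has {1,5,6} → only 4 remains.
row 3, column 6 = 6: row 3 has {1,2,3,4,5}; col 6 has {2,3,4,5}; box has {1,2,3,5} → only 6 remains.
row 4, column 4 = 6: row 4 has {1,2,3,4}; col 4 has {1,4,5}; box has {1,4,5} → only 6 remains.
row 4, column 5 = 5: row 4 has {1,2,3,4,6}; col 5 has {1,2,3}; box has {2,3,4} → only 5 remains.
row 5, column 4 = 2: row 5 has {3,4,5}; col 4 has {1,4,5,6}; box has {1,4,5,6} → only 2 remains.
row 5, column 5 = 6: row 5 has {2,3,4,5}; col 5 has {1,2,3,5}; box has {2,3,4,5} → only 6 remains.
row 6, column 3 = 3: row 6 has {2,5}; col 3 has {1,4,5,6}; box has {1,2,4,5,6} → only 3 remains.
row 6, column 6 = 1: row 6 has {2,3,5}; col 6 has {2,3,4,5,6}; box has {2,3,4,5,6} → only 1 remains.
row 1, column 2 = 4: row 1 has {1,2,3,5,6}; col 2 has {2,3,5}; box has {2,3,5} → only 4 remains.
row 2, column 3 = 2: row 2 has {5}; col 3 has {1,3,4,5,6}; box has {1,4,5,6} → only 2 remains.
row 2, column 4 = 3: row 2 has {2,5}; col 4 has {1,2,4,5,6}; box has {1,2,4,5,6} → only 3 remains.
row 2, column 5 = 4: row 2 has {2,3,5}; col 5 has {1,2,3,5,6}; box has {1,2,3,5,6} → only 4 remains.
row 5, column 1 = 1: row 5 has {2,3,4,5,6}; col 1 has {2,3,5}; box has {2,3,5} → only 1 remains.
row 6, column 2 = 6: row 6 has {1,2,3,5}; col 2 has {2,3,4,5}; box has {1,2,3,5} → only 6 remains.
row 2, column 1 = 6: row 2 has {2,3,4,5}; col 1 has {1,2,3,5}; box has {2,3,4,5} → only 6 remains.
row 2, column 2 = 1: row 2 has {2,3,4,5,6}; col 2 has {2,3,4,5,6}; box has {2,3,4,5,6} → only 1 remains.
row 6, column 1 = 4: row 6 has {1,2,3,5,6}; col 1 has {1,2,3,5,6}; box has {1,2,3,5,6} → only 4 remains.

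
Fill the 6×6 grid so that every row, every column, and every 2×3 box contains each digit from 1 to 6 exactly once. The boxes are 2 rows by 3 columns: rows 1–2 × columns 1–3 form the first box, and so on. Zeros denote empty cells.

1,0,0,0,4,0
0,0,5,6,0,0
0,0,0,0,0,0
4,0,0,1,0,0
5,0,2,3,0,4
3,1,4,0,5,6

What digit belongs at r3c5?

r2c1 = 2: row 2 has {5,6}; col 1 has {1,3,4,5}; box has {1,5} → only 2 remains.
r3c1 = 6: row 3 has {}; col 1 has {1,2,3,4,5}; box has {4} → only 6 remains.
r4c3 = 3: row 4 has {1,4}; col 3 has {2,4,5}; box has {4,6} → only 3 remains.
r5c2 = 6: row 5 has {2,3,4,5}; col 2 has {1}; box has {1,2,3,4,5} → only 6 remains.
r5c5 = 1: row 5 has {2,3,4,5,6}; col 5 has {4,5}; box has {3,4,5,6} → only 1 remains.
r6c4 = 2: row 6 has {1,3,4,5,6}; col 4 has {1,3,6}; box has {1,3,4,5,6} → only 2 remains.
r1c2 = 3: row 1 has {1,4}; col 2 has {1,6}; box has {1,2,5} → only 3 remains.
r1c3 = 6: row 1 has {1,3,4}; col 3 has {2,3,4,5}; box has {1,2,3,5} → only 6 remains.
r1c4 = 5: row 1 has {1,3,4,6}; col 4 has {1,2,3,6}; box has {4,6} → only 5 remains.
r1c6 = 2: row 1 has {1,3,4,5,6}; col 6 has {4,6}; box has {4,5,6} → only 2 remains.
r2c2 = 4: row 2 has {2,5,6}; col 2 has {1,3,6}; box has {1,2,3,5,6} → only 4 remains.
r2c5 = 3: row 2 has {2,4,5,6}; col 5 has {1,4,5}; box has {2,4,5,6} → only 3 remains.
r2c6 = 1: row 2 has {2,3,4,5,6}; col 6 has {2,4,6}; box has {2,3,4,5,6} → only 1 remains.
r3c3 = 1: row 3 has {6}; col 3 has {2,3,4,5,6}; box has {3,4,6} → only 1 remains.
r3c4 = 4: row 3 has {1,6}; col 4 has {1,2,3,5,6}; box has {1} → only 4 remains.
r3c5 = 2: row 3 has {1,4,6}; col 5 has {1,3,4,5}; box has {1,4} → only 2 remains.

2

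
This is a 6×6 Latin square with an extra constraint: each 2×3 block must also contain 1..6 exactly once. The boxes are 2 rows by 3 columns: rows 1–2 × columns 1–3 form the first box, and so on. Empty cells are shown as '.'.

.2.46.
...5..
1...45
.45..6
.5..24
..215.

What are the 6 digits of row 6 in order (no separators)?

row 6, column 6 = 3: row 6 has {1,2,5}; col 6 has {4,5,6}; box has {1,2,4,5} → only 3 remains.
row 1, column 6 = 1: row 1 has {2,4,6}; col 6 has {3,4,5,6}; box has {4,5,6} → only 1 remains.
row 2, column 5 = 3: row 2 has {5}; col 5 has {2,4,5,6}; box has {1,4,5,6} → only 3 remains.
row 2, column 6 = 2: row 2 has {3,5}; col 6 has {1,3,4,5,6}; box has {1,3,4,5,6} → only 2 remains.
row 4, column 5 = 1: row 4 has {4,5,6}; col 5 has {2,3,4,5,6}; box has {4,5,6} → only 1 remains.
row 5, column 4 = 6: row 5 has {2,4,5}; col 4 has {1,4,5}; box has {1,2,3,4,5} → only 6 remains.
row 6, column 2 = 6: row 6 has {1,2,3,5}; col 2 has {2,4,5}; box has {2,5} → only 6 remains.
row 1, column 3 = 3: row 1 has {1,2,4,6}; col 3 has {2,5}; box has {2} → only 3 remains.
row 2, column 2 = 1: row 2 has {2,3,5}; col 2 has {2,4,5,6}; box has {2,3} → only 1 remains.
row 3, column 2 = 3: row 3 has {1,4,5}; col 2 has {1,2,4,5,6}; box has {1,4,5} → only 3 remains.
row 3, column 3 = 6: row 3 has {1,3,4,5}; col 3 has {2,3,5}; box has {1,3,4,5} → only 6 remains.
row 3, column 4 = 2: row 3 has {1,3,4,5,6}; col 4 has {1,4,5,6}; box has {1,4,5,6} → only 2 remains.
row 4, column 1 = 2: row 4 has {1,4,5,6}; col 1 has {1}; box has {1,3,4,5,6} → only 2 remains.
row 4, column 4 = 3: row 4 has {1,2,4,5,6}; col 4 has {1,2,4,5,6}; box has {1,2,4,5,6} → only 3 remains.
row 5, column 1 = 3: row 5 has {2,4,5,6}; col 1 has {1,2}; box has {2,5,6} → only 3 remains.
row 5, column 3 = 1: row 5 has {2,3,4,5,6}; col 3 has {2,3,5,6}; box has {2,3,5,6} → only 1 remains.
row 6, column 1 = 4: row 6 has {1,2,3,5,6}; col 1 has {1,2,3}; box has {1,2,3,5,6} → only 4 remains.

462153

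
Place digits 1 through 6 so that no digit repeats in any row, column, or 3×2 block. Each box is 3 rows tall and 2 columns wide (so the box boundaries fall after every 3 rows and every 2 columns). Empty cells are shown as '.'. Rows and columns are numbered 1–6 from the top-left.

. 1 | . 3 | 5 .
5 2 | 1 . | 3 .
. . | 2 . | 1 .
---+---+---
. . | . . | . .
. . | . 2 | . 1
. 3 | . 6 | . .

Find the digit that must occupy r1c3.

6

r2c4 = 4: row 2 has {1,2,3,5}; col 4 has {2,3,6}; box has {1,2,3} → only 4 remains.
r2c6 = 6: row 2 has {1,2,3,4,5}; col 6 has {1}; box has {1,3,5} → only 6 remains.
r3c4 = 5: row 3 has {1,2}; col 4 has {2,3,4,6}; box has {1,2,3,4} → only 5 remains.
r3c6 = 4: row 3 has {1,2,5}; col 6 has {1,6}; box has {1,3,5,6} → only 4 remains.
r4c4 = 1: row 4 has {}; col 4 has {2,3,4,5,6}; box has {2,6} → only 1 remains.
r1c3 = 6: row 1 has {1,3,5}; col 3 has {1,2}; box has {1,2,3,4,5} → only 6 remains.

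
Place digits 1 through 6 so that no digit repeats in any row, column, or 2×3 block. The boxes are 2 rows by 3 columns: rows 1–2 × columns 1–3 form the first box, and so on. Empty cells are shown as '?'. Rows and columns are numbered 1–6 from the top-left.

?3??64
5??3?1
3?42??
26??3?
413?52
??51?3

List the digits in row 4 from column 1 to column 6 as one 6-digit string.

261435

r1c1 = 1: row 1 has {3,4,6}; col 1 has {2,3,4,5}; box has {3,5} → only 1 remains.
r1c3 = 2: row 1 has {1,3,4,6}; col 3 has {3,4,5}; box has {1,3,5} → only 2 remains.
r1c4 = 5: row 1 has {1,2,3,4,6}; col 4 has {1,2,3}; box has {1,3,4,6} → only 5 remains.
r2c2 = 4: row 2 has {1,3,5}; col 2 has {1,3,6}; box has {1,2,3,5} → only 4 remains.
r2c3 = 6: row 2 has {1,3,4,5}; col 3 has {2,3,4,5}; box has {1,2,3,4,5} → only 6 remains.
r2c5 = 2: row 2 has {1,3,4,5,6}; col 5 has {3,5,6}; box has {1,3,4,5,6} → only 2 remains.
r3c2 = 5: row 3 has {2,3,4}; col 2 has {1,3,4,6}; box has {2,3,4,6} → only 5 remains.
r3c5 = 1: row 3 has {2,3,4,5}; col 5 has {2,3,5,6}; box has {2,3} → only 1 remains.
r3c6 = 6: row 3 has {1,2,3,4,5}; col 6 has {1,2,3,4}; box has {1,2,3} → only 6 remains.
r4c3 = 1: row 4 has {2,3,6}; col 3 has {2,3,4,5,6}; box has {2,3,4,5,6} → only 1 remains.
r4c4 = 4: row 4 has {1,2,3,6}; col 4 has {1,2,3,5}; box has {1,2,3,6} → only 4 remains.
r4c6 = 5: row 4 has {1,2,3,4,6}; col 6 has {1,2,3,4,6}; box has {1,2,3,4,6} → only 5 remains.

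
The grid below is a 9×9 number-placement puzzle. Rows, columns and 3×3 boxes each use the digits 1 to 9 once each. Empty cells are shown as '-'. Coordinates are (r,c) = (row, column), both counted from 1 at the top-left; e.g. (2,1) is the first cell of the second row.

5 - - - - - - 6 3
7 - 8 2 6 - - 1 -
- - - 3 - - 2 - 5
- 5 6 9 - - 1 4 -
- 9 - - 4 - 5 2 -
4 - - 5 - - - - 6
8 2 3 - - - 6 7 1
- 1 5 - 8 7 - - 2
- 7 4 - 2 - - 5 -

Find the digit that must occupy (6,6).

2

(1,2) = 4: row 1 has {3,5,6}; col 2 has {1,2,5,7,9}; box has {5,7,8} → only 4 remains.
(2,2) = 3: row 2 has {1,2,6,7,8}; col 2 has {1,2,4,5,7,9}; box has {4,5,7,8} → only 3 remains.
(3,2) = 6: row 3 has {2,3,5}; col 2 has {1,2,3,4,5,7,9}; box has {3,4,5,7,8} → only 6 remains.
(6,2) = 8: row 6 has {4,5,6}; col 2 has {1,2,3,4,5,6,7,9}; box has {4,5,6,9} → only 8 remains.
(7,4) = 4: row 7 has {1,2,3,6,7,8}; col 4 has {2,3,5,9}; box has {2,7,8} → only 4 remains.
(8,4) = 6: row 8 has {1,2,5,7,8}; col 4 has {2,3,4,5,9}; box has {2,4,7,8} → only 6 remains.
(9,4) = 1: row 9 has {2,4,5,7}; col 4 has {2,3,4,5,6,9}; box has {2,4,6,7,8} → only 1 remains.
(8,1) = 9: row 8 has {1,2,5,6,7,8}; col 1 has {4,5,7,8}; box has {1,2,3,4,5,7,8} → only 9 remains.
(8,8) = 3: row 8 has {1,2,5,6,7,8,9}; col 8 has {1,2,4,5,6,7}; box has {1,2,5,6,7} → only 3 remains.
(9,1) = 6: row 9 has {1,2,4,5,7}; col 1 has {4,5,7,8,9}; box has {1,2,3,4,5,7,8,9} → only 6 remains.
(3,1) = 1: row 3 has {2,3,5,6}; col 1 has {4,5,6,7,8,9}; box has {3,4,5,6,7,8} → only 1 remains.
(3,3) = 9: row 3 has {1,2,3,5,6}; col 3 has {3,4,5,6,8}; box has {1,3,4,5,6,7,8} → only 9 remains.
(3,5) = 7: row 3 has {1,2,3,5,6,9}; col 5 has {2,4,6,8}; box has {2,3,6} → only 7 remains.
(3,8) = 8: row 3 has {1,2,3,5,6,7,9}; col 8 has {1,2,3,4,5,6,7}; box has {1,2,3,5,6} → only 8 remains.
(4,5) = 3: row 4 has {1,4,5,6,9}; col 5 has {2,4,6,7,8}; box has {4,5,9} → only 3 remains.
(5,1) = 3: row 5 has {2,4,5,9}; col 1 has {1,4,5,6,7,8,9}; box has {4,5,6,8,9} → only 3 remains.
(6,5) = 1: row 6 has {4,5,6,8}; col 5 has {2,3,4,6,7,8}; box has {3,4,5,9} → only 1 remains.
(6,6) = 2: row 6 has {1,4,5,6,8}; col 6 has {7}; box has {1,3,4,5,9} → only 2 remains.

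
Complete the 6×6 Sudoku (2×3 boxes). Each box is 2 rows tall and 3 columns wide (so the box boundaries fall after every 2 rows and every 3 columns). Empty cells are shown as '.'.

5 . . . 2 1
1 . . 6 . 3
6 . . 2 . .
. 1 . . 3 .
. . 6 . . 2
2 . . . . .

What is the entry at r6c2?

r1c4 = 4 (sole candidate).
r2c5 = 5 (sole candidate).
r4c1 = 4 (sole candidate).
r4c4 = 5 (sole candidate).
r4c6 = 6 (sole candidate).
r5c1 = 3 (sole candidate).
r5c4 = 1 (sole candidate).
r5c5 = 4 (sole candidate).
r6c4 = 3 (sole candidate).
r6c5 = 6 (sole candidate).
r6c6 = 5 (sole candidate).
r1c3 = 3 (sole candidate).
r3c3 = 5 (sole candidate).
r3c5 = 1 (sole candidate).
r3c6 = 4 (sole candidate).
r4c3 = 2 (sole candidate).
r5c2 = 5 (sole candidate).
r6c2 = 4: row 6 has {2,3,5,6}; col 2 has {1,5}; box has {2,3,5,6} → only 4 remains.

4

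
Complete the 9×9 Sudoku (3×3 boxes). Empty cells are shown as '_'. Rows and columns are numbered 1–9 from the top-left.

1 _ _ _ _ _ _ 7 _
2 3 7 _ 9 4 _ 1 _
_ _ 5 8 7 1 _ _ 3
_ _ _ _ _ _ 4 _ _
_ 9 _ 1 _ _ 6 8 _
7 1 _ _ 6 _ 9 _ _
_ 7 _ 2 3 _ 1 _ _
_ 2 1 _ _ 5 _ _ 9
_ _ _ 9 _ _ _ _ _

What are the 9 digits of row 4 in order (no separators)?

r3c7 = 2 (sole candidate).
r1c3 = 9 (hidden single in row 1).
r3c8 = 9 (hidden single in row 3).
r4c9 = 1: in row 4, 1 can only go here (every other open cell in that row sees a 1).
r4c6 = 9: in row 4, 9 can only go here (every other open cell in that row sees a 9).
r4c4 = 7: in row 4, 7 can only go here (every other open cell in that row sees a 7).
r5c9 = 7 (hidden single in row 5).
r7c1 = 9 (hidden single in row 7).
r8c7 = 7 (hidden single in row 8).
r9c5 = 1 (hidden single in row 9).
r9c6 = 7 (hidden single in row 9).
r9c7 = 3 (hidden single in column 7).
r8c1 = 3 (hidden single in row 8).
r8c5 = 8 (hidden single in row 8).
r7c6 = 6 (sole candidate).
r8c4 = 4 (sole candidate).
r8c8 = 6 (sole candidate).
r6c3 = 4 (hidden single in row 6).
r5c1 = 5 (sole candidate).
r7c3 = 8 (sole candidate).
r9c3 = 6 (sole candidate).
r9c1 = 4 (sole candidate).
r9c2 = 5 (sole candidate).
r9c8 = 2 (sole candidate).
r9c9 = 8 (sole candidate).
r3c1 = 6 (sole candidate).
r3c2 = 4 (sole candidate).
r4c1 = 8: row 4 has {1,4,7,9}; col 1 has {1,2,3,4,5,6,7,9}; box has {1,4,5,7,9} → only 8 remains.
r4c2 = 6: row 4 has {1,4,7,8,9}; col 2 has {1,2,3,4,5,7,9}; box has {1,4,5,7,8,9} → only 6 remains.
r1c2 = 8 (sole candidate).
r1c7 = 5 (sole candidate).
r2c7 = 8 (sole candidate).
r2c9 = 6 (sole candidate).
r1c5 = 2 (sole candidate).
r1c6 = 3 (sole candidate).
r1c9 = 4 (sole candidate).
r2c4 = 5 (sole candidate).
r4c5 = 5: row 4 has {1,4,6,7,8,9}; col 5 has {1,2,3,6,7,8,9}; box has {1,6,7,9} → only 5 remains.
r4c8 = 3: row 4 has {1,4,5,6,7,8,9}; col 8 has {1,2,6,7,8,9}; box has {1,4,6,7,8,9} → only 3 remains.
r5c5 = 4 (sole candidate).
r5c6 = 2 (sole candidate).
r6c4 = 3 (sole candidate).
r6c6 = 8 (sole candidate).
r6c8 = 5 (sole candidate).
r6c9 = 2 (sole candidate).
r7c8 = 4 (sole candidate).
r7c9 = 5 (sole candidate).
r1c4 = 6 (sole candidate).
r4c3 = 2: row 4 has {1,3,4,5,6,7,8,9}; col 3 has {1,4,5,6,7,8,9}; box has {1,4,5,6,7,8,9} → only 2 remains.

862759431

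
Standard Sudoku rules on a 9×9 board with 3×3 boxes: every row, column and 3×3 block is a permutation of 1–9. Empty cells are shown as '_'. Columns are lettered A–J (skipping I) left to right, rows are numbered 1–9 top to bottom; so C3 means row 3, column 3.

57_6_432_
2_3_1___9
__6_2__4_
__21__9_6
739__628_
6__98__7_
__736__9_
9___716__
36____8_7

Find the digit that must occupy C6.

E1 = 9 (sole candidate).
B2 = 4 (hidden single in row 2).
H2 = 6 (hidden single in row 2).
F3 = 3 (hidden single in row 3).
B3 = 9 (hidden single in row 3).
F4 = 7 (hidden single in row 4).
J5 = 1 (hidden single in row 5).
J1 = 8 (sole candidate).
J3 = 5 (sole candidate).
C1 = 1 (sole candidate).
G2 = 7 (sole candidate).
A3 = 8 (sole candidate).
D3 = 7 (sole candidate).
G3 = 1 (sole candidate).
A4 = 4 (sole candidate).
C6 = 5: row 6 has {6,7,8,9}; col 3 has {1,2,3,6,7,9}; box has {2,3,4,6,7,9} → only 5 remains.

5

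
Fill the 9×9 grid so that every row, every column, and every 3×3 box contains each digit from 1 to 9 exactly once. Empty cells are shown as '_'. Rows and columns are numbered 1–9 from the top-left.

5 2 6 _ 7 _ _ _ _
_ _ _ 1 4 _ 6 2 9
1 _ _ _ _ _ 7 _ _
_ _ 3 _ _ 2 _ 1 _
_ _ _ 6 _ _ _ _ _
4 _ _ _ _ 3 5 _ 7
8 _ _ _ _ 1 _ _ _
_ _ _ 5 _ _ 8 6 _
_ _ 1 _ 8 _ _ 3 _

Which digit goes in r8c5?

3

r2c6 = 5 (hidden single in row 2).
r6c3 = 2 (hidden single in row 6).
r6c2 = 6 (hidden single in row 6).
r4c9 = 6 (hidden single in row 4).
r6c5 = 1 (hidden single in row 6).
r5c2 = 1 (hidden single in row 5).
r7c5 = 6 (hidden single in row 7).
r3c6 = 6 (hidden single in row 3).
r8c9 = 1 (hidden single in row 8).
r1c7 = 1 (hidden single in row 1).
r9c1 = 6 (hidden single in row 9).
r8c1 = 2 (hidden single in column 1).
r2c1 = 3 (hidden single in column 1).
r3c5 = 2 (hidden single in column 5).
r8c5 = 3: in column 5, 3 can only go here (every other open cell in that column sees a 3).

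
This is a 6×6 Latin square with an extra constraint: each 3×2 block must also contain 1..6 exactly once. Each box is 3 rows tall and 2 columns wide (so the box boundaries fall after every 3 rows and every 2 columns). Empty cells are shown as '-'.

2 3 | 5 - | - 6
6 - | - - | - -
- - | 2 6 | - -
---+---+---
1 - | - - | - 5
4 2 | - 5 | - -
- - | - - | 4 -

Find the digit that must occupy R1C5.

R1C5 = 1: row 1 has {2,3,5,6}; col 5 has {4}; box has {6} → only 1 remains.

1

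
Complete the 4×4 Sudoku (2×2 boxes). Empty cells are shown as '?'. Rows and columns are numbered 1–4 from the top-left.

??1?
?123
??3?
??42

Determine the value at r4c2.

3

r1c4 = 4 (sole candidate).
r2c1 = 4 (sole candidate).
r3c4 = 1 (sole candidate).
r4c2 = 3: row 4 has {2,4}; col 2 has {1}; box has {} → only 3 remains.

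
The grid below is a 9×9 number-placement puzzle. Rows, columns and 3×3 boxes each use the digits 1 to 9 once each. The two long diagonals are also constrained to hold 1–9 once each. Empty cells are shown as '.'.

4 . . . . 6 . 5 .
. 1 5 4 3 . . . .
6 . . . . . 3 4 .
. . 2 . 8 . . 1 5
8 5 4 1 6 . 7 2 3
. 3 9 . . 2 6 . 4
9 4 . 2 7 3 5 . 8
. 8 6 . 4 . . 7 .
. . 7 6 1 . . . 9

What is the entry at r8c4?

9

r2c8 = 9: row 2 has {1,3,4,5}; col 8 has {1,2,4,5,7}; box has {3,4,5}; anti-diagonal has {3,6,8} → only 9 remains.
r3c3 = 8: row 3 has {3,4,6}; col 3 has {2,4,5,6,7,9}; box has {1,4,5,6}; main diagonal has {1,2,4,5,6,7,9} → only 8 remains.
r4c1 = 7: row 4 has {1,2,5,8}; col 1 has {4,6,8,9}; box has {2,3,4,5,8,9} → only 7 remains.
r4c2 = 6: row 4 has {1,2,5,7,8}; col 2 has {1,3,4,5,8}; box has {2,3,4,5,7,8,9} → only 6 remains.
r4c4 = 3: row 4 has {1,2,5,6,7,8}; col 4 has {1,2,4,6}; box has {1,2,6,8}; main diagonal has {1,2,4,5,6,7,8,9} → only 3 remains.
r4c6 = 4: row 4 has {1,2,3,5,6,7,8}; col 6 has {2,3,6}; box has {1,2,3,6,8}; anti-diagonal has {3,6,8,9} → only 4 remains.
r4c7 = 9: row 4 has {1,2,3,4,5,6,7,8}; col 7 has {3,5,6,7}; box has {1,2,3,4,5,6,7} → only 9 remains.
r5c6 = 9: row 5 has {1,2,3,4,5,6,7,8}; col 6 has {2,3,4,6}; box has {1,2,3,4,6,8} → only 9 remains.
r6c1 = 1: row 6 has {2,3,4,6,9}; col 1 has {4,6,7,8,9}; box has {2,3,4,5,6,7,8,9} → only 1 remains.
r6c5 = 5: row 6 has {1,2,3,4,6,9}; col 5 has {1,3,4,6,7,8}; box has {1,2,3,4,6,8,9} → only 5 remains.
r6c8 = 8: row 6 has {1,2,3,4,5,6,9}; col 8 has {1,2,4,5,7,9}; box has {1,2,3,4,5,6,7,9} → only 8 remains.
r7c3 = 1: row 7 has {2,3,4,5,7,8,9}; col 3 has {2,4,5,6,7,8,9}; box has {4,6,7,8,9}; anti-diagonal has {3,4,6,8,9} → only 1 remains.
r7c8 = 6: row 7 has {1,2,3,4,5,7,8,9}; col 8 has {1,2,4,5,7,8,9}; box has {5,7,8,9} → only 6 remains.
r8c6 = 5: row 8 has {4,6,7,8}; col 6 has {2,3,4,6,9}; box has {1,2,3,4,6,7} → only 5 remains.
r9c2 = 2: row 9 has {1,6,7,9}; col 2 has {1,3,4,5,6,8}; box has {1,4,6,7,8,9} → only 2 remains.
r9c6 = 8: row 9 has {1,2,6,7,9}; col 6 has {2,3,4,5,6,9}; box has {1,2,3,4,5,6,7} → only 8 remains.
r9c7 = 4: row 9 has {1,2,6,7,8,9}; col 7 has {3,5,6,7,9}; box has {5,6,7,8,9} → only 4 remains.
r9c8 = 3: row 9 has {1,2,4,6,7,8,9}; col 8 has {1,2,4,5,6,7,8,9}; box has {4,5,6,7,8,9} → only 3 remains.
r1c3 = 3: row 1 has {4,5,6}; col 3 has {1,2,4,5,6,7,8,9}; box has {1,4,5,6,8} → only 3 remains.
r2c1 = 2: row 2 has {1,3,4,5,9}; col 1 has {1,4,6,7,8,9}; box has {1,3,4,5,6,8} → only 2 remains.
r2c6 = 7: row 2 has {1,2,3,4,5,9}; col 6 has {2,3,4,5,6,8,9}; box has {3,4,6} → only 7 remains.
r2c7 = 8: row 2 has {1,2,3,4,5,7,9}; col 7 has {3,4,5,6,7,9}; box has {3,4,5,9} → only 8 remains.
r2c9 = 6: row 2 has {1,2,3,4,5,7,8,9}; col 9 has {3,4,5,8,9}; box has {3,4,5,8,9} → only 6 remains.
r3c6 = 1: row 3 has {3,4,6,8}; col 6 has {2,3,4,5,6,7,8,9}; box has {3,4,6,7} → only 1 remains.
r6c4 = 7: row 6 has {1,2,3,4,5,6,8,9}; col 4 has {1,2,3,4,6}; box has {1,2,3,4,5,6,8,9}; anti-diagonal has {1,3,4,6,8,9} → only 7 remains.
r8c1 = 3: row 8 has {4,5,6,7,8}; col 1 has {1,2,4,6,7,8,9}; box has {1,2,4,6,7,8,9} → only 3 remains.
r8c4 = 9: row 8 has {3,4,5,6,7,8}; col 4 has {1,2,3,4,6,7}; box has {1,2,3,4,5,6,7,8} → only 9 remains.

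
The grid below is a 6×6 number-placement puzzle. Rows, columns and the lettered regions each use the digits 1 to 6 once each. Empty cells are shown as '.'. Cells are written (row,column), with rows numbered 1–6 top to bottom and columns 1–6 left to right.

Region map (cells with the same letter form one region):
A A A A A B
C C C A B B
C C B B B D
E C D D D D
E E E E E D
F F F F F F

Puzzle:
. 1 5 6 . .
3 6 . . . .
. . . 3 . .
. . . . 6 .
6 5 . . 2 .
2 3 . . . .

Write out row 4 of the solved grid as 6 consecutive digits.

142563

(1,1) = 4: row 1 has {1,5,6}; col 1 has {2,3,6}; region has {1,5,6} → only 4 remains.
(1,5) = 3: row 1 has {1,4,5,6}; col 5 has {2,6}; region has {1,4,5,6} → only 3 remains.
(1,6) = 2: row 1 has {1,3,4,5,6}; col 6 has {}; region has {3} → only 2 remains.
(2,4) = 2: row 2 has {3,6}; col 4 has {3,6}; region has {1,3,4,5,6} → only 2 remains.
(4,1) = 1: row 4 has {6}; col 1 has {2,3,4,6}; region has {2,5,6} → only 1 remains.
(5,4) = 4: row 5 has {2,5,6}; col 4 has {2,3,6}; region has {1,2,5,6} → only 4 remains.
(3,1) = 5: row 3 has {3}; col 1 has {1,2,3,4,6}; region has {3,6} → only 5 remains.
(4,4) = 5: row 4 has {1,6}; col 4 has {2,3,4,6}; region has {6} → only 5 remains.
(5,3) = 3: row 5 has {2,4,5,6}; col 3 has {5}; region has {1,2,4,5,6} → only 3 remains.
(5,6) = 1: row 5 has {2,3,4,5,6}; col 6 has {2}; region has {5,6} → only 1 remains.
(6,4) = 1: row 6 has {2,3}; col 4 has {2,3,4,5,6}; region has {2,3} → only 1 remains.
(3,6) = 4: row 3 has {3,5}; col 6 has {1,2}; region has {1,5,6} → only 4 remains.
(4,3) = 2: row 4 has {1,5,6}; col 3 has {3,5}; region has {1,4,5,6} → only 2 remains.
(4,6) = 3: row 4 has {1,2,5,6}; col 6 has {1,2,4}; region has {1,2,4,5,6} → only 3 remains.
(2,6) = 5: row 2 has {2,3,6}; col 6 has {1,2,3,4}; region has {2,3} → only 5 remains.
(3,2) = 2: row 3 has {3,4,5}; col 2 has {1,3,5,6}; region has {3,5,6} → only 2 remains.
(3,5) = 1: row 3 has {2,3,4,5}; col 5 has {2,3,6}; region has {2,3,5} → only 1 remains.
(4,2) = 4: row 4 has {1,2,3,5,6}; col 2 has {1,2,3,5,6}; region has {2,3,5,6} → only 4 remains.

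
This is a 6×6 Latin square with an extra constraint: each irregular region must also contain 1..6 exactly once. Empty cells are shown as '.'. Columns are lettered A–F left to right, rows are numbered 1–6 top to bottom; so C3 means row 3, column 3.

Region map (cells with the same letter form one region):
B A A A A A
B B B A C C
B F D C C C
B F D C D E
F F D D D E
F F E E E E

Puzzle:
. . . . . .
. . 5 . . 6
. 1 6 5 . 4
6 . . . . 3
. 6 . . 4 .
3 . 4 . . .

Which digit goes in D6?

A3 = 2: row 3 has {1,4,5,6}; col 1 has {3,6}; region has {5,6} → only 2 remains.
E3 = 3: row 3 has {1,2,4,5,6}; col 5 has {4}; region has {4,5,6} → only 3 remains.
A5 = 5: row 5 has {4,6}; col 1 has {2,3,6}; region has {1,3,6} → only 5 remains.
B6 = 2: row 6 has {3,4}; col 2 has {1,6}; region has {1,3,5,6} → only 2 remains.
B4 = 4: row 4 has {3,6}; col 2 has {1,2,6}; region has {1,2,3,5,6} → only 4 remains.
B2 = 3: row 2 has {5,6}; col 2 has {1,2,4,6}; region has {2,5,6} → only 3 remains.
B1 = 5: row 1 has {}; col 2 has {1,2,3,4,6}; region has {} → only 5 remains.
E4 = 5: in row 4, 5 can only go here (every other open cell in that row sees a 5).
F6 = 5: in row 6, 5 can only go here (every other open cell in that row sees a 5).
F5 = 2: in region E, 2 can only go here (every other open cell in that region sees a 2).
F1 = 1: row 1 has {5}; col 6 has {2,3,4,5,6}; region has {5} → only 1 remains.
A1 = 4: row 1 has {1,5}; col 1 has {2,3,5,6}; region has {2,3,5,6} → only 4 remains.
A2 = 1: row 2 has {3,5,6}; col 1 has {2,3,4,5,6}; region has {2,3,4,5,6} → only 1 remains.
E2 = 2: row 2 has {1,3,5,6}; col 5 has {3,4,5}; region has {3,4,5,6} → only 2 remains.
D4 = 1: row 4 has {3,4,5,6}; col 4 has {5}; region has {2,3,4,5,6} → only 1 remains.
D5 = 3: row 5 has {2,4,5,6}; col 4 has {1,5}; region has {4,5,6} → only 3 remains.
D6 = 6: row 6 has {2,3,4,5}; col 4 has {1,3,5}; region has {2,3,4,5} → only 6 remains.

6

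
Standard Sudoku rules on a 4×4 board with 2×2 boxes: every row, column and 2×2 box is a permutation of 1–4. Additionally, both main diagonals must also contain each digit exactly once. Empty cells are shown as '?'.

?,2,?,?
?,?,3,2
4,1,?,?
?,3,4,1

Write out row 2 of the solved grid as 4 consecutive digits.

1432

R1C1 = 3: row 1 has {2}; col 1 has {4}; box has {2}; main diagonal has {1} → only 3 remains.
R1C3 = 1: row 1 has {2,3}; col 3 has {3,4}; box has {2,3} → only 1 remains.
R1C4 = 4: row 1 has {1,2,3}; col 4 has {1,2}; box has {1,2,3}; anti-diagonal has {1,3} → only 4 remains.
R2C1 = 1: row 2 has {2,3}; col 1 has {3,4}; box has {2,3} → only 1 remains.
R2C2 = 4: row 2 has {1,2,3}; col 2 has {1,2,3}; box has {1,2,3}; main diagonal has {1,3} → only 4 remains.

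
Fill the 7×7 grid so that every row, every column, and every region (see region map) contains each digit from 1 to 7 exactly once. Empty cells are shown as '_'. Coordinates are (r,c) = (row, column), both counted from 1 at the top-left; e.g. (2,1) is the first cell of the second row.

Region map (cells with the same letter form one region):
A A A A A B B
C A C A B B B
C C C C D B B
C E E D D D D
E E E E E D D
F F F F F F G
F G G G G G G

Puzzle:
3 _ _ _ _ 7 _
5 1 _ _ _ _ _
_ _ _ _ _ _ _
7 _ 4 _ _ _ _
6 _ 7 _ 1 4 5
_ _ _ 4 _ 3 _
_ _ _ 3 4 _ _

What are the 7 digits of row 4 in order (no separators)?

7541326

(5,4) = 2: row 5 has {1,4,5,6,7}; col 4 has {3,4}; region has {1,4,6,7} → only 2 remains.
(5,2) = 3: row 5 has {1,2,4,5,6,7}; col 2 has {1}; region has {1,2,4,6,7} → only 3 remains.
(4,2) = 5: row 4 has {4,7}; col 2 has {1,3}; region has {1,2,3,4,6,7} → only 5 remains.
(1,7) = 1: in row 1, 1 can only go here (every other open cell in that row sees a 1).
(1,2) = 4: in row 1, 4 can only go here (every other open cell in that row sees a 4).
(2,7) = 4: in row 2, 4 can only go here (every other open cell in that row sees a 4).
(2,4) = 7: in row 2, 7 can only go here (every other open cell in that row sees a 7).
(3,1) = 4: in row 3, 4 can only go here (every other open cell in that row sees a 4).
(3,6) = 5: in row 3, 5 can only go here (every other open cell in that row sees a 5).
(3,5) = 7: in row 3, 7 can only go here (every other open cell in that row sees a 7).
(7,3) = 5: in row 7, 5 can only go here (every other open cell in that row sees a 5).
(6,5) = 5: in row 6, 5 can only go here (every other open cell in that row sees a 5).
(1,4) = 5: in row 1, 5 can only go here (every other open cell in that row sees a 5).
(6,2) = 7: in region F, 7 can only go here (every other open cell in that region sees a 7).
(7,7) = 7: in row 7, 7 can only go here (every other open cell in that row sees a 7).
(6,3) = 6: in region F, 6 can only go here (every other open cell in that region sees a 6).
(1,3) = 2: row 1 has {1,3,4,5,7}; col 3 has {4,5,6,7}; region has {1,3,4,5,7} → only 2 remains.
(1,5) = 6: row 1 has {1,2,3,4,5,7}; col 5 has {1,4,5,7}; region has {1,2,3,4,5,7} → only 6 remains.
(2,3) = 3: row 2 has {1,4,5,7}; col 3 has {2,4,5,6,7}; region has {4,5,7} → only 3 remains.
(2,5) = 2: row 2 has {1,3,4,5,7}; col 5 has {1,4,5,6,7}; region has {1,4,5,7} → only 2 remains.
(2,6) = 6: row 2 has {1,2,3,4,5,7}; col 6 has {3,4,5,7}; region has {1,2,4,5,7} → only 6 remains.
(3,3) = 1: row 3 has {4,5,7}; col 3 has {2,3,4,5,6,7}; region has {3,4,5,7} → only 1 remains.
(3,4) = 6: row 3 has {1,4,5,7}; col 4 has {2,3,4,5,7}; region has {1,3,4,5,7} → only 6 remains.
(3,7) = 3: row 3 has {1,4,5,6,7}; col 7 has {1,4,5,7}; region has {1,2,4,5,6,7} → only 3 remains.
(4,4) = 1: row 4 has {4,5,7}; col 4 has {2,3,4,5,6,7}; region has {4,5,7} → only 1 remains.
(4,5) = 3: row 4 has {1,4,5,7}; col 5 has {1,2,4,5,6,7}; region has {1,4,5,7} → only 3 remains.
(4,6) = 2: row 4 has {1,3,4,5,7}; col 6 has {3,4,5,6,7}; region has {1,3,4,5,7} → only 2 remains.
(4,7) = 6: row 4 has {1,2,3,4,5,7}; col 7 has {1,3,4,5,7}; region has {1,2,3,4,5,7} → only 6 remains.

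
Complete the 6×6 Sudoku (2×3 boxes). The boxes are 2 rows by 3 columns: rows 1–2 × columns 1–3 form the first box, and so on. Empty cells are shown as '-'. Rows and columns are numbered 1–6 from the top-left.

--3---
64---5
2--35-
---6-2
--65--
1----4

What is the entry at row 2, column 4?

row 1, column 1 = 5 (sole candidate).
row 3, column 6 = 1 (sole candidate).
row 4, column 5 = 4 (sole candidate).
row 5, column 6 = 3 (sole candidate).
row 6, column 4 = 2 (sole candidate).
row 6, column 5 = 6 (sole candidate).
row 1, column 6 = 6 (sole candidate).
row 2, column 4 = 1: row 2 has {4,5,6}; col 4 has {2,3,5,6}; box has {5,6} → only 1 remains.

1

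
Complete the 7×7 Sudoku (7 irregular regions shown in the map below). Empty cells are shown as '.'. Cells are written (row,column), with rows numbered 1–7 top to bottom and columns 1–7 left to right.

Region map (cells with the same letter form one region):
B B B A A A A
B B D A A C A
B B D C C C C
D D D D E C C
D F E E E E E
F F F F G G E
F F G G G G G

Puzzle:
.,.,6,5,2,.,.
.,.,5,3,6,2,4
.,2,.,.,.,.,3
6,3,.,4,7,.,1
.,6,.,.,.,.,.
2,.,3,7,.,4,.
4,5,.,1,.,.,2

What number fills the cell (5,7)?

(1,7) = 7 (sole candidate).
(3,4) = 6 (sole candidate).
(4,3) = 2 (sole candidate).
(4,6) = 5 (sole candidate).
(5,4) = 2 (sole candidate).
(5,7) = 5: row 5 has {2,6}; col 7 has {1,2,3,4,7}; region has {2,7} → only 5 remains.

5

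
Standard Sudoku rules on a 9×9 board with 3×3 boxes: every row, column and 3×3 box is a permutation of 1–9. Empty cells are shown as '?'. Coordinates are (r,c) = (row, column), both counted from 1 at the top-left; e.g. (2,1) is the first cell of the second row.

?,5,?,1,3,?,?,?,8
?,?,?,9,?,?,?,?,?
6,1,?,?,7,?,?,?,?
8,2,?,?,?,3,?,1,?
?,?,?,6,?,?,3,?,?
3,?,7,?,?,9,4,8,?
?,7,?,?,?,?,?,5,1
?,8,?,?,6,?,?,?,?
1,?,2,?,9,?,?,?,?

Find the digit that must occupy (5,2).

(6,2) = 6: row 6 has {3,4,7,8,9}; col 2 has {1,2,5,7,8}; box has {2,3,7,8} → only 6 remains.
(2,7) = 1: in row 2, 1 can only go here (every other open cell in that row sees a 1).
(6,5) = 1: in row 6, 1 can only go here (every other open cell in that row sees a 1).
(5,3) = 1: in row 5, 1 can only go here (every other open cell in that row sees a 1).
(8,6) = 1: in row 8, 1 can only go here (every other open cell in that row sees a 1).
(5,2) = 9: in column 2, 9 can only go here (every other open cell in that column sees a 9).

9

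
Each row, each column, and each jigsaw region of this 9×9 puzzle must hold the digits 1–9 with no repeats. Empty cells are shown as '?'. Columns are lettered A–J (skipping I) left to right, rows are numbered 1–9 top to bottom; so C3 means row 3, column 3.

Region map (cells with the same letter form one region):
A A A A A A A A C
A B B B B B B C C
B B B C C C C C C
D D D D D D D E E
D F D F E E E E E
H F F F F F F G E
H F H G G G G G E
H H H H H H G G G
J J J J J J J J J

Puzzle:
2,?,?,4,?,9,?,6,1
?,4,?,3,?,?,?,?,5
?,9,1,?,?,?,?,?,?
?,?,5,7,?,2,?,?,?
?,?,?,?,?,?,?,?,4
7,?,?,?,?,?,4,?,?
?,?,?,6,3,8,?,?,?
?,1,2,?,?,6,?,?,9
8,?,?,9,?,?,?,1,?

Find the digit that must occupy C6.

A2 = 1: row 2 has {3,4,5}; col 1 has {2,7,8}; region has {2,4,6,9} → only 1 remains.
F2 = 7: row 2 has {1,3,4,5}; col 6 has {2,6,8,9}; region has {1,3,4,9} → only 7 remains.
H2 = 9: in row 2, 9 can only go here (every other open cell in that row sees a 9).
A3 = 5: in row 3, 5 can only go here (every other open cell in that row sees a 5).
G7 = 1: in row 7, 1 can only go here (every other open cell in that row sees a 1).
E4 = 1: in row 4, 1 can only go here (every other open cell in that row sees a 1).
A4 = 4: in row 4, 4 can only go here (every other open cell in that row sees a 4).
A7 = 9: row 7 has {1,3,6,8}; col 1 has {1,2,4,5,7,8}; region has {1,2,6,7} → only 9 remains.
C7 = 4: row 7 has {1,3,6,8,9}; col 3 has {1,2,5}; region has {1,2,6,7,9} → only 4 remains.
A8 = 3: row 8 has {1,2,6,9}; col 1 has {1,2,4,5,7,8,9}; region has {1,2,4,6,7,9} → only 3 remains.
A5 = 6: row 5 has {4}; col 1 has {1,2,3,4,5,7,8,9}; region has {1,2,4,5,7} → only 6 remains.
G4 = 9: in row 4, 9 can only go here (every other open cell in that row sees a 9).
J4 = 6: in row 4, 6 can only go here (every other open cell in that row sees a 6).
E5 = 9: in row 5, 9 can only go here (every other open cell in that row sees a 9).
C6 = 9: in row 6, 9 can only go here (every other open cell in that row sees a 9).

9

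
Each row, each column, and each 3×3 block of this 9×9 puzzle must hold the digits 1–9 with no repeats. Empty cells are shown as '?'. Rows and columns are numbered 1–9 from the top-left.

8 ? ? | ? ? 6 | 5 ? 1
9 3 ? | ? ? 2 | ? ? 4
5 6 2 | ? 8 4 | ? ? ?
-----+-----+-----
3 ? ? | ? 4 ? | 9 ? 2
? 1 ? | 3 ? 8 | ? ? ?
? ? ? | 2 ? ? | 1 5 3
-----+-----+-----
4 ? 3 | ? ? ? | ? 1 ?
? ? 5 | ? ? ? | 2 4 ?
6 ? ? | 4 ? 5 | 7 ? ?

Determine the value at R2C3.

R3C7 = 3: row 3 has {2,4,5,6,8}; col 7 has {1,2,5,7,9}; box has {1,4,5} → only 3 remains.
R6C1 = 7: row 6 has {1,2,3,5}; col 1 has {3,4,5,6,8,9}; box has {1,3} → only 7 remains.
R6C6 = 9: row 6 has {1,2,3,5,7}; col 6 has {2,4,5,6,8}; box has {2,3,4,8} → only 9 remains.
R7C6 = 7: row 7 has {1,3,4}; col 6 has {2,4,5,6,8,9}; box has {4,5} → only 7 remains.
R8C1 = 1: row 8 has {2,4,5}; col 1 has {3,4,5,6,7,8,9}; box has {3,4,5,6} → only 1 remains.
R8C6 = 3: row 8 has {1,2,4,5}; col 6 has {2,4,5,6,7,8,9}; box has {4,5,7} → only 3 remains.
R4C6 = 1: row 4 has {2,3,4,9}; col 6 has {2,3,4,5,6,7,8,9}; box has {2,3,4,8,9} → only 1 remains.
R5C1 = 2: row 5 has {1,3,8}; col 1 has {1,3,4,5,6,7,8,9}; box has {1,3,7} → only 2 remains.
R6C5 = 6: row 6 has {1,2,3,5,7,9}; col 5 has {4,8}; box has {1,2,3,4,8,9} → only 6 remains.
R8C5 = 9: row 8 has {1,2,3,4,5}; col 5 has {4,6,8}; box has {3,4,5,7} → only 9 remains.
R7C5 = 2: row 7 has {1,3,4,7}; col 5 has {4,6,8,9}; box has {3,4,5,7,9} → only 2 remains.
R9C5 = 1: row 9 has {4,5,6,7}; col 5 has {2,4,6,8,9}; box has {2,3,4,5,7,9} → only 1 remains.
R1C8 = 2: in row 1, 2 can only go here (every other open cell in that row sees a 2).
R1C5 = 3: in row 1, 3 can only go here (every other open cell in that row sees a 3).
R1C4 = 9: in row 1, 9 can only go here (every other open cell in that row sees a 9).
R3C4 = 1: in row 3, 1 can only go here (every other open cell in that row sees a 1).
R2C3 = 1: in row 2, 1 can only go here (every other open cell in that row sees a 1).

1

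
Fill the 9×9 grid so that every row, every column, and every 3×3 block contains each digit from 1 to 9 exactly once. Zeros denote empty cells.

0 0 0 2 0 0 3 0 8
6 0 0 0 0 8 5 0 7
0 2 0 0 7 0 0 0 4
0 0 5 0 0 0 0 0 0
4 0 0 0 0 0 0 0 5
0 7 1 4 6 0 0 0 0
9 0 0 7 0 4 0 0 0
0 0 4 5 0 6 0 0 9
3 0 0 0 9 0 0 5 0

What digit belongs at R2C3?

R1C8 = 6 (hidden single in row 1).
R2C8 = 2 (hidden single in row 2).
R3C4 = 6 (hidden single in row 3).
R6C6 = 5 (hidden single in row 6).
R3C1 = 5 (hidden single in row 3).
R1C5 = 5 (hidden single in row 1).
R1C2 = 4 (hidden single in row 1).
R2C5 = 4 (hidden single in row 2).
R3C3 = 8 (hidden single in row 3).
R3C6 = 3 (hidden single in row 3).
R7C2 = 5 (hidden single in row 7).
R9C7 = 4 (hidden single in row 9).
R4C8 = 4 (hidden single in row 4).
R9C3 = 7 (hidden single in row 9).
R1C3 = 9 (sole candidate).
R1C6 = 1 (sole candidate).
R2C3 = 3: row 2 has {2,4,5,6,7,8}; col 3 has {1,4,5,7,8,9}; box has {2,4,5,6,8,9} → only 3 remains.

3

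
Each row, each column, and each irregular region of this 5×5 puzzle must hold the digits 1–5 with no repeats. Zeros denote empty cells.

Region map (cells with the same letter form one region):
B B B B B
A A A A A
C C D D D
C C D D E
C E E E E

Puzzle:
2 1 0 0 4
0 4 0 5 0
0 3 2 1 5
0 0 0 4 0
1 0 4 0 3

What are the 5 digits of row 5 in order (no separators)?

15423

row 1, column 4 = 3: row 1 has {1,2,4}; col 4 has {1,4,5}; region has {1,2,4} → only 3 remains.
row 2, column 1 = 3: row 2 has {4,5}; col 1 has {1,2}; region has {4,5} → only 3 remains.
row 2, column 3 = 1: row 2 has {3,4,5}; col 3 has {2,4}; region has {3,4,5} → only 1 remains.
row 2, column 5 = 2: row 2 has {1,3,4,5}; col 5 has {3,4,5}; region has {1,3,4,5} → only 2 remains.
row 3, column 1 = 4: row 3 has {1,2,3,5}; col 1 has {1,2,3}; region has {1,3} → only 4 remains.
row 4, column 1 = 5: row 4 has {4}; col 1 has {1,2,3,4}; region has {1,3,4} → only 5 remains.
row 4, column 2 = 2: row 4 has {4,5}; col 2 has {1,3,4}; region has {1,3,4,5} → only 2 remains.
row 4, column 3 = 3: row 4 has {2,4,5}; col 3 has {1,2,4}; region has {1,2,4,5} → only 3 remains.
row 4, column 5 = 1: row 4 has {2,3,4,5}; col 5 has {2,3,4,5}; region has {3,4} → only 1 remains.
row 5, column 2 = 5: row 5 has {1,3,4}; col 2 has {1,2,3,4}; region has {1,3,4} → only 5 remains.
row 5, column 4 = 2: row 5 has {1,3,4,5}; col 4 has {1,3,4,5}; region has {1,3,4,5} → only 2 remains.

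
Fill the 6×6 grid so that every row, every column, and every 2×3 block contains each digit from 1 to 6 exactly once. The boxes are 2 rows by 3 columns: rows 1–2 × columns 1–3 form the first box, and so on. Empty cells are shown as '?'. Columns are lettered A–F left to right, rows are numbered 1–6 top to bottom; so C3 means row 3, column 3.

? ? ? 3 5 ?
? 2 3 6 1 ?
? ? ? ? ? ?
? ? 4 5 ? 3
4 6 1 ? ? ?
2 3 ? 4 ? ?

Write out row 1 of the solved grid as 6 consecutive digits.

146352

C1 = 6: row 1 has {3,5}; col 3 has {1,3,4}; box has {2,3} → only 6 remains.
A2 = 5 (sole candidate).
F2 = 4 (sole candidate).
B4 = 1 (sole candidate).
D5 = 2 (sole candidate).
E5 = 3 (sole candidate).
F5 = 5 (sole candidate).
C6 = 5 (sole candidate).
E6 = 6 (sole candidate).
F6 = 1 (sole candidate).
A1 = 1: row 1 has {3,5,6}; col 1 has {2,4,5}; box has {2,3,5,6} → only 1 remains.
B1 = 4: row 1 has {1,3,5,6}; col 2 has {1,2,3,6}; box has {1,2,3,5,6} → only 4 remains.
F1 = 2: row 1 has {1,3,4,5,6}; col 6 has {1,3,4,5}; box has {1,3,4,5,6} → only 2 remains.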